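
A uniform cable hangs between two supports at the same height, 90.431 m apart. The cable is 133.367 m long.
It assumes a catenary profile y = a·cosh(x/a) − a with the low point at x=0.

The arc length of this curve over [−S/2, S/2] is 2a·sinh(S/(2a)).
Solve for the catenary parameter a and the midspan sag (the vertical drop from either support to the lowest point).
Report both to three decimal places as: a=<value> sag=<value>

seed: a₀ = √(S³/(24(L−S))) = √(90.431³/(24·42.936)) = 26.789190
iter 1: u=1.687826  f(a)=+6.547e+00  f'(a)=-4.217e+00  a ← 26.789190 − (+6.547e+00/-4.217e+00) = 28.341950
iter 2: u=1.595356  f(a)=+6.124e-01  f'(a)=-3.462e+00  a ← 28.341950 − (+6.124e-01/-3.462e+00) = 28.518867
iter 3: u=1.585459  f(a)=+6.579e-03  f'(a)=-3.388e+00  a ← 28.518867 − (+6.579e-03/-3.388e+00) = 28.520809
iter 4: u=1.585351  f(a)=+7.772e-07  f'(a)=-3.387e+00  a ← 28.520809 − (+7.772e-07/-3.387e+00) = 28.520809
iter 5: u=1.585351  f(a)=+5.684e-14  f'(a)=-3.387e+00  a ← 28.520809 − (+5.684e-14/-3.387e+00) = 28.520809
converged: |Δa| < 1e-12 after 5 iterations
sag = a·(cosh(S/(2a)) − 1) = 28.520809·(cosh(1.585351) − 1) = 44.005915
T_max/T_min = cosh(S/(2a)) = 2.542941

a=28.521 sag=44.006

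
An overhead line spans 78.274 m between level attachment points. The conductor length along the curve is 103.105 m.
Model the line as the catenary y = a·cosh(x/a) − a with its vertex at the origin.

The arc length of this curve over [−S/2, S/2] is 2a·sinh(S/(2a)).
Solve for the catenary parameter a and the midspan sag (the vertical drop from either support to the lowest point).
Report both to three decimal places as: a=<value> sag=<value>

a=29.630 sag=29.831

seed: a₀ = √(S³/(24(L−S))) = √(78.274³/(24·24.831)) = 28.367663
iter 1: u=1.379634  f(a)=+2.473e+00  f'(a)=-2.107e+00  a ← 28.367663 − (+2.473e+00/-2.107e+00) = 29.541242
iter 2: u=1.324826  f(a)=+1.618e-01  f'(a)=-1.840e+00  a ← 29.541242 − (+1.618e-01/-1.840e+00) = 29.629156
iter 3: u=1.320895  f(a)=+7.990e-04  f'(a)=-1.822e+00  a ← 29.629156 − (+7.990e-04/-1.822e+00) = 29.629595
iter 4: u=1.320875  f(a)=+1.971e-08  f'(a)=-1.822e+00  a ← 29.629595 − (+1.971e-08/-1.822e+00) = 29.629595
iter 5: u=1.320875  f(a)=-1.421e-14  f'(a)=-1.822e+00  a ← 29.629595 − (-1.421e-14/-1.822e+00) = 29.629595
converged: |Δa| < 1e-12 after 5 iterations
sag = a·(cosh(S/(2a)) − 1) = 29.629595·(cosh(1.320875) − 1) = 29.831091
T_max/T_min = cosh(S/(2a)) = 2.006800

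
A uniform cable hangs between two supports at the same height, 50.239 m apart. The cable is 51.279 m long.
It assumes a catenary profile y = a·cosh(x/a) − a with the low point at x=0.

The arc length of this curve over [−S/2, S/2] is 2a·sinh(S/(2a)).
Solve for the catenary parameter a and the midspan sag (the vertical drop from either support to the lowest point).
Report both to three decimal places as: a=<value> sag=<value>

a=71.496 sag=4.458

seed: a₀ = √(S³/(24(L−S))) = √(50.239³/(24·1.040)) = 71.275322
iter 1: u=0.352429  f(a)=+6.478e-03  f'(a)=-2.955e-02  a ← 71.275322 − (+6.478e-03/-2.955e-02) = 71.494564
iter 2: u=0.351348  f(a)=+3.001e-05  f'(a)=-2.927e-02  a ← 71.494564 − (+3.001e-05/-2.927e-02) = 71.495589
iter 3: u=0.351343  f(a)=+6.508e-10  f'(a)=-2.927e-02  a ← 71.495589 − (+6.508e-10/-2.927e-02) = 71.495589
iter 4: u=0.351343  f(a)=-7.105e-15  f'(a)=-2.927e-02  a ← 71.495589 − (-7.105e-15/-2.927e-02) = 71.495589
converged: |Δa| < 1e-12 after 4 iterations
sag = a·(cosh(S/(2a)) − 1) = 71.495589·(cosh(0.351343) − 1) = 4.458366
T_max/T_min = cosh(S/(2a)) = 1.062359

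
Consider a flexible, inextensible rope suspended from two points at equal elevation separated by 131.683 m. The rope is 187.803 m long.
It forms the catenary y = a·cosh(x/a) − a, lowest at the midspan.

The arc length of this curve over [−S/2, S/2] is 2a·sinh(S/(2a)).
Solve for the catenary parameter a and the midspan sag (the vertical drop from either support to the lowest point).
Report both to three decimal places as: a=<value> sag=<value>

a=43.585 sag=59.939

seed: a₀ = √(S³/(24(L−S))) = √(131.683³/(24·56.120)) = 41.174669
iter 1: u=1.599078  f(a)=+7.628e+00  f'(a)=-3.490e+00  a ← 41.174669 − (+7.628e+00/-3.490e+00) = 43.360443
iter 2: u=1.518469  f(a)=+6.495e-01  f'(a)=-2.919e+00  a ← 43.360443 − (+6.495e-01/-2.919e+00) = 43.582980
iter 3: u=1.510716  f(a)=+5.677e-03  f'(a)=-2.868e+00  a ← 43.582980 − (+5.677e-03/-2.868e+00) = 43.584960
iter 4: u=1.510647  f(a)=+4.422e-07  f'(a)=-2.867e+00  a ← 43.584960 − (+4.422e-07/-2.867e+00) = 43.584960
iter 5: u=1.510647  f(a)=-2.842e-14  f'(a)=-2.867e+00  a ← 43.584960 − (-2.842e-14/-2.867e+00) = 43.584960
converged: |Δa| < 1e-12 after 5 iterations
sag = a·(cosh(S/(2a)) − 1) = 43.584960·(cosh(1.510647) − 1) = 59.938663
T_max/T_min = cosh(S/(2a)) = 2.375214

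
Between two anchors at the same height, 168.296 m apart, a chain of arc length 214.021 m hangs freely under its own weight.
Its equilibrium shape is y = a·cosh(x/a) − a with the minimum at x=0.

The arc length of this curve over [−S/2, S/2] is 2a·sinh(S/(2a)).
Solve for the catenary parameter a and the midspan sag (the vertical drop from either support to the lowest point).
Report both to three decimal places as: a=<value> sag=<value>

seed: a₀ = √(S³/(24(L−S))) = √(168.296³/(24·45.725)) = 65.906495
iter 1: u=1.276779  f(a)=+3.875e+00  f'(a)=-1.627e+00  a ← 65.906495 − (+3.875e+00/-1.627e+00) = 68.287641
iter 2: u=1.232258  f(a)=+2.199e-01  f'(a)=-1.447e+00  a ← 68.287641 − (+2.199e-01/-1.447e+00) = 68.439568
iter 3: u=1.229523  f(a)=+8.025e-04  f'(a)=-1.437e+00  a ← 68.439568 − (+8.025e-04/-1.437e+00) = 68.440126
iter 4: u=1.229513  f(a)=+1.077e-08  f'(a)=-1.437e+00  a ← 68.440126 − (+1.077e-08/-1.437e+00) = 68.440126
iter 5: u=1.229513  f(a)=+0.000e+00  f'(a)=-1.437e+00  a ← 68.440126 − (+0.000e+00/-1.437e+00) = 68.440126
converged: |Δa| < 1e-12 after 5 iterations
sag = a·(cosh(S/(2a)) − 1) = 68.440126·(cosh(1.229513) − 1) = 58.584666
T_max/T_min = cosh(S/(2a)) = 1.855999

a=68.440 sag=58.585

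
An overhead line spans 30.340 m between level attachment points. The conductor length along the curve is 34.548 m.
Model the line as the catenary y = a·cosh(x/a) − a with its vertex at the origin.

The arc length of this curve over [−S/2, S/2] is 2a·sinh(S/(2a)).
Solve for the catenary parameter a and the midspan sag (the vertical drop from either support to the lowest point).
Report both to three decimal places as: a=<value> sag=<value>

seed: a₀ = √(S³/(24(L−S))) = √(30.340³/(24·4.208)) = 16.629526
iter 1: u=0.912233  f(a)=+1.786e-01  f'(a)=-5.495e-01  a ← 16.629526 − (+1.786e-01/-5.495e-01) = 16.954560
iter 2: u=0.894745  f(a)=+5.371e-03  f'(a)=-5.169e-01  a ← 16.954560 − (+5.371e-03/-5.169e-01) = 16.964951
iter 3: u=0.894197  f(a)=+5.190e-06  f'(a)=-5.159e-01  a ← 16.964951 − (+5.190e-06/-5.159e-01) = 16.964961
iter 4: u=0.894196  f(a)=+4.867e-12  f'(a)=-5.159e-01  a ← 16.964961 − (+4.867e-12/-5.159e-01) = 16.964961
converged: |Δa| < 1e-12 after 4 iterations
sag = a·(cosh(S/(2a)) − 1) = 16.964961·(cosh(0.894196) − 1) = 7.246627
T_max/T_min = cosh(S/(2a)) = 1.427153

a=16.965 sag=7.247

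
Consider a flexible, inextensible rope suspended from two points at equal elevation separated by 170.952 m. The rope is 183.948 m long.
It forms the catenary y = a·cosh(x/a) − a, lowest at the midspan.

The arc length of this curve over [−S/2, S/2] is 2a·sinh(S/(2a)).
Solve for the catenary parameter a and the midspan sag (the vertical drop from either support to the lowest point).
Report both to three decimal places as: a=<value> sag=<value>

seed: a₀ = √(S³/(24(L−S))) = √(170.952³/(24·12.996)) = 126.561265
iter 1: u=0.675373  f(a)=+2.996e-01  f'(a)=-2.149e-01  a ← 126.561265 − (+2.996e-01/-2.149e-01) = 127.955597
iter 2: u=0.668013  f(a)=+5.024e-03  f'(a)=-2.077e-01  a ← 127.955597 − (+5.024e-03/-2.077e-01) = 127.979780
iter 3: u=0.667887  f(a)=+1.466e-06  f'(a)=-2.076e-01  a ← 127.979780 − (+1.466e-06/-2.076e-01) = 127.979787
iter 4: u=0.667887  f(a)=+1.421e-13  f'(a)=-2.076e-01  a ← 127.979787 − (+1.421e-13/-2.076e-01) = 127.979787
converged: |Δa| < 1e-12 after 4 iterations
sag = a·(cosh(S/(2a)) − 1) = 127.979787·(cosh(0.667887) − 1) = 29.621109
T_max/T_min = cosh(S/(2a)) = 1.231451

a=127.980 sag=29.621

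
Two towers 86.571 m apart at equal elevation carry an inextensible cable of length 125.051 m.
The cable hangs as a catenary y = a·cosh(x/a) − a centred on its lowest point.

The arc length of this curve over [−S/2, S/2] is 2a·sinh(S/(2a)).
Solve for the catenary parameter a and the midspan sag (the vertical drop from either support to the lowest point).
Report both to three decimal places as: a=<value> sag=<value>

a=28.118 sag=40.439

seed: a₀ = √(S³/(24(L−S))) = √(86.571³/(24·38.480)) = 26.505469
iter 1: u=1.633078  f(a)=+5.469e+00  f'(a)=-3.755e+00  a ← 26.505469 − (+5.469e+00/-3.755e+00) = 27.961867
iter 2: u=1.548019  f(a)=+4.832e-01  f'(a)=-3.119e+00  a ← 27.961867 − (+4.832e-01/-3.119e+00) = 28.116787
iter 3: u=1.539490  f(a)=+4.577e-03  f'(a)=-3.060e+00  a ← 28.116787 − (+4.577e-03/-3.060e+00) = 28.118283
iter 4: u=1.539408  f(a)=+4.194e-07  f'(a)=-3.059e+00  a ← 28.118283 − (+4.194e-07/-3.059e+00) = 28.118283
iter 5: u=1.539408  f(a)=+1.421e-14  f'(a)=-3.059e+00  a ← 28.118283 − (+1.421e-14/-3.059e+00) = 28.118283
converged: |Δa| < 1e-12 after 5 iterations
sag = a·(cosh(S/(2a)) − 1) = 28.118283·(cosh(1.539408) − 1) = 40.438817
T_max/T_min = cosh(S/(2a)) = 2.438168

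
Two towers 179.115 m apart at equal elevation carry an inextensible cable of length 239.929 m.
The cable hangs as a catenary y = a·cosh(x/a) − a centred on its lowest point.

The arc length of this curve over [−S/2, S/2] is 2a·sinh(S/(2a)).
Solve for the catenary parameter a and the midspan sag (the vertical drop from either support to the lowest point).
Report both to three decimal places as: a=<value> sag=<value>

seed: a₀ = √(S³/(24(L−S))) = √(179.115³/(24·60.814)) = 62.746648
iter 1: u=1.427287  f(a)=+6.503e+00  f'(a)=-2.363e+00  a ← 62.746648 − (+6.503e+00/-2.363e+00) = 65.498719
iter 2: u=1.367317  f(a)=+4.523e-01  f'(a)=-2.045e+00  a ← 65.498719 − (+4.523e-01/-2.045e+00) = 65.719932
iter 3: u=1.362714  f(a)=+2.550e-03  f'(a)=-2.022e+00  a ← 65.719932 − (+2.550e-03/-2.022e+00) = 65.721193
iter 4: u=1.362688  f(a)=+8.205e-08  f'(a)=-2.022e+00  a ← 65.721193 − (+8.205e-08/-2.022e+00) = 65.721193
iter 5: u=1.362688  f(a)=-2.842e-14  f'(a)=-2.022e+00  a ← 65.721193 − (-2.842e-14/-2.022e+00) = 65.721193
converged: |Δa| < 1e-12 after 5 iterations
sag = a·(cosh(S/(2a)) − 1) = 65.721193·(cosh(1.362688) − 1) = 71.066074
T_max/T_min = cosh(S/(2a)) = 2.081327

a=65.721 sag=71.066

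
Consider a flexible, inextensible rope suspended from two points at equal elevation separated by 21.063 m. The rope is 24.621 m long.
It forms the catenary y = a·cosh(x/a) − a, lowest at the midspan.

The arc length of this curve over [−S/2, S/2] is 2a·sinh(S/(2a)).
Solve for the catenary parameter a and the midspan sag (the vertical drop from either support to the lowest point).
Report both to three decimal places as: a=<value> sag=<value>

a=10.716 sag=5.605

seed: a₀ = √(S³/(24(L−S))) = √(21.063³/(24·3.558)) = 10.460965
iter 1: u=1.006743  f(a)=+1.847e-01  f'(a)=-7.517e-01  a ← 10.460965 − (+1.847e-01/-7.517e-01) = 10.706691
iter 2: u=0.983637  f(a)=+6.709e-03  f'(a)=-6.980e-01  a ← 10.706691 − (+6.709e-03/-6.980e-01) = 10.716303
iter 3: u=0.982755  f(a)=+9.589e-06  f'(a)=-6.960e-01  a ← 10.716303 − (+9.589e-06/-6.960e-01) = 10.716317
iter 4: u=0.982754  f(a)=+1.966e-11  f'(a)=-6.960e-01  a ← 10.716317 − (+1.966e-11/-6.960e-01) = 10.716317
iter 5: u=0.982754  f(a)=+0.000e+00  f'(a)=-6.960e-01  a ← 10.716317 − (+0.000e+00/-6.960e-01) = 10.716317
converged: |Δa| < 1e-12 after 5 iterations
sag = a·(cosh(S/(2a)) − 1) = 10.716317·(cosh(0.982754) − 1) = 5.605076
T_max/T_min = cosh(S/(2a)) = 1.523041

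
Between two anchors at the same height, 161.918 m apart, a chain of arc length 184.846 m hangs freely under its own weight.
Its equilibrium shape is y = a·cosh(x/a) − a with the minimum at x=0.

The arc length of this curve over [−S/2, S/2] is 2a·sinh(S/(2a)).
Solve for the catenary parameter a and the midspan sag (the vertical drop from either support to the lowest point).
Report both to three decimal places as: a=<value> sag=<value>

a=89.640 sag=39.113

seed: a₀ = √(S³/(24(L−S))) = √(161.918³/(24·22.928)) = 87.832246
iter 1: u=0.921746  f(a)=+9.939e-01  f'(a)=-5.678e-01  a ← 87.832246 − (+9.939e-01/-5.678e-01) = 89.582717
iter 2: u=0.903735  f(a)=+3.049e-02  f'(a)=-5.335e-01  a ← 89.582717 − (+3.049e-02/-5.335e-01) = 89.639875
iter 3: u=0.903158  f(a)=+3.071e-05  f'(a)=-5.324e-01  a ← 89.639875 − (+3.071e-05/-5.324e-01) = 89.639932
iter 4: u=0.903158  f(a)=+3.124e-11  f'(a)=-5.324e-01  a ← 89.639932 − (+3.124e-11/-5.324e-01) = 89.639932
converged: |Δa| < 1e-12 after 4 iterations
sag = a·(cosh(S/(2a)) − 1) = 89.639932·(cosh(0.903158) − 1) = 39.113042
T_max/T_min = cosh(S/(2a)) = 1.436335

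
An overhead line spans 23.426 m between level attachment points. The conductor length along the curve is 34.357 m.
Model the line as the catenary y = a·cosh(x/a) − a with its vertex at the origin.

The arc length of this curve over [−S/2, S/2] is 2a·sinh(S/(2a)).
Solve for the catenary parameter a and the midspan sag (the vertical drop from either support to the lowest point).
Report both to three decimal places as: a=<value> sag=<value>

seed: a₀ = √(S³/(24(L−S))) = √(23.426³/(24·10.931)) = 7.000219
iter 1: u=1.673233  f(a)=+1.636e+00  f'(a)=-4.090e+00  a ← 7.000219 − (+1.636e+00/-4.090e+00) = 7.400328
iter 2: u=1.582768  f(a)=+1.508e-01  f'(a)=-3.368e+00  a ← 7.400328 − (+1.508e-01/-3.368e+00) = 7.445098
iter 3: u=1.573250  f(a)=+1.567e-03  f'(a)=-3.298e+00  a ← 7.445098 − (+1.567e-03/-3.298e+00) = 7.445573
iter 4: u=1.573150  f(a)=+1.732e-07  f'(a)=-3.297e+00  a ← 7.445573 − (+1.732e-07/-3.297e+00) = 7.445573
iter 5: u=1.573150  f(a)=+7.105e-15  f'(a)=-3.297e+00  a ← 7.445573 − (+7.105e-15/-3.297e+00) = 7.445573
converged: |Δa| < 1e-12 after 5 iterations
sag = a·(cosh(S/(2a)) − 1) = 7.445573·(cosh(1.573150) − 1) = 11.277071
T_max/T_min = cosh(S/(2a)) = 2.514601

a=7.446 sag=11.277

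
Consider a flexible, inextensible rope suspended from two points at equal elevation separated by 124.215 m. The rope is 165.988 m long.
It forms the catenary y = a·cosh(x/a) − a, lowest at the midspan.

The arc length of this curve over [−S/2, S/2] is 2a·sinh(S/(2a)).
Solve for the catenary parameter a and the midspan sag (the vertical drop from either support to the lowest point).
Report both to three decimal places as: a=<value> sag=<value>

seed: a₀ = √(S³/(24(L−S))) = √(124.215³/(24·41.773)) = 43.722764
iter 1: u=1.420484  f(a)=+4.423e+00  f'(a)=-2.325e+00  a ← 43.722764 − (+4.423e+00/-2.325e+00) = 45.624812
iter 2: u=1.361266  f(a)=+3.050e-01  f'(a)=-2.015e+00  a ← 45.624812 − (+3.050e-01/-2.015e+00) = 45.776191
iter 3: u=1.356764  f(a)=+1.688e-03  f'(a)=-1.992e+00  a ← 45.776191 − (+1.688e-03/-1.992e+00) = 45.777038
iter 4: u=1.356739  f(a)=+5.231e-08  f'(a)=-1.992e+00  a ← 45.777038 − (+5.231e-08/-1.992e+00) = 45.777038
iter 5: u=1.356739  f(a)=-2.842e-14  f'(a)=-1.992e+00  a ← 45.777038 − (-2.842e-14/-1.992e+00) = 45.777038
converged: |Δa| < 1e-12 after 5 iterations
sag = a·(cosh(S/(2a)) − 1) = 45.777038·(cosh(1.356739) − 1) = 49.004507
T_max/T_min = cosh(S/(2a)) = 2.070504

a=45.777 sag=49.005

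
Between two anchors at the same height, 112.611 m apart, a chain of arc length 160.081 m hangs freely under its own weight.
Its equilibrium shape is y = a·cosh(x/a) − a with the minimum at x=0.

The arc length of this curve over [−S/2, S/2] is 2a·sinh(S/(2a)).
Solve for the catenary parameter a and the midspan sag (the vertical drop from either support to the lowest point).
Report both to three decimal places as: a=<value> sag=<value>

seed: a₀ = √(S³/(24(L−S))) = √(112.611³/(24·47.470)) = 35.404298
iter 1: u=1.590358  f(a)=+6.378e+00  f'(a)=-3.424e+00  a ← 35.404298 − (+6.378e+00/-3.424e+00) = 37.266901
iter 2: u=1.510872  f(a)=+5.379e-01  f'(a)=-2.869e+00  a ← 37.266901 − (+5.379e-01/-2.869e+00) = 37.454388
iter 3: u=1.503309  f(a)=+4.604e-03  f'(a)=-2.820e+00  a ← 37.454388 − (+4.604e-03/-2.820e+00) = 37.456021
iter 4: u=1.503243  f(a)=+3.437e-07  f'(a)=-2.819e+00  a ← 37.456021 − (+3.437e-07/-2.819e+00) = 37.456021
iter 5: u=1.503243  f(a)=-2.842e-14  f'(a)=-2.819e+00  a ← 37.456021 − (-2.842e-14/-2.819e+00) = 37.456021
converged: |Δa| < 1e-12 after 5 iterations
sag = a·(cosh(S/(2a)) − 1) = 37.456021·(cosh(1.503243) − 1) = 50.914988
T_max/T_min = cosh(S/(2a)) = 2.359327

a=37.456 sag=50.915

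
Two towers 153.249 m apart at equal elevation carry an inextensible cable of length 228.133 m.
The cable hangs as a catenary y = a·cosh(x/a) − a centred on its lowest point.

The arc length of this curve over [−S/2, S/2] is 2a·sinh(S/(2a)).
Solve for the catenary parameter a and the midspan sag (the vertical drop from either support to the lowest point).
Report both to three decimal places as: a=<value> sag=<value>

seed: a₀ = √(S³/(24(L−S))) = √(153.249³/(24·74.884)) = 44.750340
iter 1: u=1.712266  f(a)=+1.178e+01  f'(a)=-4.436e+00  a ← 44.750340 − (+1.178e+01/-4.436e+00) = 47.404655
iter 2: u=1.616392  f(a)=+1.129e+00  f'(a)=-3.623e+00  a ← 47.404655 − (+1.129e+00/-3.623e+00) = 47.716277
iter 3: u=1.605836  f(a)=+1.281e-02  f'(a)=-3.541e+00  a ← 47.716277 − (+1.281e-02/-3.541e+00) = 47.719894
iter 4: u=1.605714  f(a)=+1.690e-06  f'(a)=-3.540e+00  a ← 47.719894 − (+1.690e-06/-3.540e+00) = 47.719895
iter 5: u=1.605714  f(a)=+2.842e-14  f'(a)=-3.540e+00  a ← 47.719895 − (+2.842e-14/-3.540e+00) = 47.719895
converged: |Δa| < 1e-12 after 5 iterations
sag = a·(cosh(S/(2a)) − 1) = 47.719895·(cosh(1.605714) − 1) = 75.926192
T_max/T_min = cosh(S/(2a)) = 2.591080

a=47.720 sag=75.926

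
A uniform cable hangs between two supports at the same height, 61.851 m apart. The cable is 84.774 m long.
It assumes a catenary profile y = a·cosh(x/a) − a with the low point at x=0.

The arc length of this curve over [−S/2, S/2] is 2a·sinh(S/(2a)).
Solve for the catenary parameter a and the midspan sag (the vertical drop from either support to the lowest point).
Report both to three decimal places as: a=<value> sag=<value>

seed: a₀ = √(S³/(24(L−S))) = √(61.851³/(24·22.923)) = 20.738567
iter 1: u=1.491207  f(a)=+2.688e+00  f'(a)=-2.743e+00  a ← 20.738567 − (+2.688e+00/-2.743e+00) = 21.718496
iter 2: u=1.423925  f(a)=+2.023e-01  f'(a)=-2.344e+00  a ← 21.718496 − (+2.023e-01/-2.344e+00) = 21.804770
iter 3: u=1.418291  f(a)=+1.351e-03  f'(a)=-2.313e+00  a ← 21.804770 − (+1.351e-03/-2.313e+00) = 21.805354
iter 4: u=1.418253  f(a)=+6.119e-08  f'(a)=-2.313e+00  a ← 21.805354 − (+6.119e-08/-2.313e+00) = 21.805354
iter 5: u=1.418253  f(a)=+1.421e-14  f'(a)=-2.313e+00  a ← 21.805354 − (+1.421e-14/-2.313e+00) = 21.805354
converged: |Δa| < 1e-12 after 5 iterations
sag = a·(cosh(S/(2a)) − 1) = 21.805354·(cosh(1.418253) − 1) = 25.861524
T_max/T_min = cosh(S/(2a)) = 2.186017

a=21.805 sag=25.862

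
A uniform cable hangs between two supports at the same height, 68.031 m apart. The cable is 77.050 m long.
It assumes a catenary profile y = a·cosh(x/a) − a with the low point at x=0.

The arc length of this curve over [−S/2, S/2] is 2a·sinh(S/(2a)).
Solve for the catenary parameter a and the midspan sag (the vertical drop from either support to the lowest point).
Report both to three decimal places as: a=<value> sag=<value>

seed: a₀ = √(S³/(24(L−S))) = √(68.031³/(24·9.019)) = 38.139542
iter 1: u=0.891870  f(a)=+3.656e-01  f'(a)=-5.117e-01  a ← 38.139542 − (+3.656e-01/-5.117e-01) = 38.854029
iter 2: u=0.875469  f(a)=+1.053e-02  f'(a)=-4.826e-01  a ← 38.854029 − (+1.053e-02/-4.826e-01) = 38.875840
iter 3: u=0.874978  f(a)=+9.299e-06  f'(a)=-4.817e-01  a ← 38.875840 − (+9.299e-06/-4.817e-01) = 38.875860
iter 4: u=0.874977  f(a)=+7.262e-12  f'(a)=-4.817e-01  a ← 38.875860 − (+7.262e-12/-4.817e-01) = 38.875860
converged: |Δa| < 1e-12 after 4 iterations
sag = a·(cosh(S/(2a)) − 1) = 38.875860·(cosh(0.874977) − 1) = 15.855375
T_max/T_min = cosh(S/(2a)) = 1.407846

a=38.876 sag=15.855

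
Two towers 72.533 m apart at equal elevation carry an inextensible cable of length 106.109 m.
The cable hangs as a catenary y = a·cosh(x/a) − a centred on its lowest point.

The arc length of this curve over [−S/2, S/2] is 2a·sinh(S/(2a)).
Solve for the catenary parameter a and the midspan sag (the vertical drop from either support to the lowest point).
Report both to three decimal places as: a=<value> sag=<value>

a=23.136 sag=34.744

seed: a₀ = √(S³/(24(L−S))) = √(72.533³/(24·33.576)) = 21.761226
iter 1: u=1.666565  f(a)=+4.983e+00  f'(a)=-4.032e+00  a ← 21.761226 − (+4.983e+00/-4.032e+00) = 22.997024
iter 2: u=1.577008  f(a)=+4.560e-01  f'(a)=-3.325e+00  a ← 22.997024 − (+4.560e-01/-3.325e+00) = 23.134157
iter 3: u=1.567660  f(a)=+4.668e-03  f'(a)=-3.258e+00  a ← 23.134157 − (+4.668e-03/-3.258e+00) = 23.135590
iter 4: u=1.567563  f(a)=+5.002e-07  f'(a)=-3.257e+00  a ← 23.135590 − (+5.002e-07/-3.257e+00) = 23.135590
iter 5: u=1.567563  f(a)=+0.000e+00  f'(a)=-3.257e+00  a ← 23.135590 − (+0.000e+00/-3.257e+00) = 23.135590
converged: |Δa| < 1e-12 after 5 iterations
sag = a·(cosh(S/(2a)) − 1) = 23.135590·(cosh(1.567563) − 1) = 34.743901
T_max/T_min = cosh(S/(2a)) = 2.501751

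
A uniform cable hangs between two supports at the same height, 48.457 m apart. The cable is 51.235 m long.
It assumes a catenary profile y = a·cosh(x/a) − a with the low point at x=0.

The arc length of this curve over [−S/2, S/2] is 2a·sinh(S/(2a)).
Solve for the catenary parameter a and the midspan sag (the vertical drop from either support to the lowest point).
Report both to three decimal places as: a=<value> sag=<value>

a=41.661 sag=7.246

seed: a₀ = √(S³/(24(L−S))) = √(48.457³/(24·2.778)) = 41.310747
iter 1: u=0.586494  f(a)=+4.817e-02  f'(a)=-1.392e-01  a ← 41.310747 − (+4.817e-02/-1.392e-01) = 41.656864
iter 2: u=0.581621  f(a)=+6.121e-04  f'(a)=-1.357e-01  a ← 41.656864 − (+6.121e-04/-1.357e-01) = 41.661376
iter 3: u=0.581558  f(a)=+1.017e-07  f'(a)=-1.356e-01  a ← 41.661376 − (+1.017e-07/-1.356e-01) = 41.661377
iter 4: u=0.581558  f(a)=+1.421e-14  f'(a)=-1.356e-01  a ← 41.661377 − (+1.421e-14/-1.356e-01) = 41.661377
converged: |Δa| < 1e-12 after 4 iterations
sag = a·(cosh(S/(2a)) − 1) = 41.661377·(cosh(0.581558) − 1) = 7.245950
T_max/T_min = cosh(S/(2a)) = 1.173925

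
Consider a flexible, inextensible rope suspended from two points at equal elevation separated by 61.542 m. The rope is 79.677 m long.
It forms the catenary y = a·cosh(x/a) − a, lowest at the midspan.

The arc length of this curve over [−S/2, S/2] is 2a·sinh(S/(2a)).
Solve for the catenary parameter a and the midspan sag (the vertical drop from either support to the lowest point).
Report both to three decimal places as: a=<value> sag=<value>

seed: a₀ = √(S³/(24(L−S))) = √(61.542³/(24·18.135)) = 23.141580
iter 1: u=1.329684  f(a)=+1.672e+00  f'(a)=-1.863e+00  a ← 23.141580 − (+1.672e+00/-1.863e+00) = 24.039492
iter 2: u=1.280019  f(a)=+1.023e-01  f'(a)=-1.641e+00  a ← 24.039492 − (+1.023e-01/-1.641e+00) = 24.101806
iter 3: u=1.276709  f(a)=+4.374e-04  f'(a)=-1.627e+00  a ← 24.101806 − (+4.374e-04/-1.627e+00) = 24.102075
iter 4: u=1.276695  f(a)=+8.080e-09  f'(a)=-1.627e+00  a ← 24.102075 − (+8.080e-09/-1.627e+00) = 24.102075
iter 5: u=1.276695  f(a)=-2.842e-14  f'(a)=-1.627e+00  a ← 24.102075 − (-2.842e-14/-1.627e+00) = 24.102075
converged: |Δa| < 1e-12 after 5 iterations
sag = a·(cosh(S/(2a)) − 1) = 24.102075·(cosh(1.276695) − 1) = 22.459885
T_max/T_min = cosh(S/(2a)) = 1.931865

a=24.102 sag=22.460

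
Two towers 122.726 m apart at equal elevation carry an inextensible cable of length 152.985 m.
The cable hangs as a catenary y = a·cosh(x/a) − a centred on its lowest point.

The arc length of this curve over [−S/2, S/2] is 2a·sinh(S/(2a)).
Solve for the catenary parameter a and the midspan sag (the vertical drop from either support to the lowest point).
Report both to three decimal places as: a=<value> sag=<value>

seed: a₀ = √(S³/(24(L−S))) = √(122.726³/(24·30.259)) = 50.451254
iter 1: u=1.216283  f(a)=+2.319e+00  f'(a)=-1.387e+00  a ← 50.451254 − (+2.319e+00/-1.387e+00) = 52.123409
iter 2: u=1.177264  f(a)=+1.203e-01  f'(a)=-1.246e+00  a ← 52.123409 − (+1.203e-01/-1.246e+00) = 52.219917
iter 3: u=1.175088  f(a)=+3.627e-04  f'(a)=-1.239e+00  a ← 52.219917 − (+3.627e-04/-1.239e+00) = 52.220209
iter 4: u=1.175081  f(a)=+3.321e-09  f'(a)=-1.239e+00  a ← 52.220209 − (+3.321e-09/-1.239e+00) = 52.220209
iter 5: u=1.175081  f(a)=+2.842e-14  f'(a)=-1.239e+00  a ← 52.220209 − (+2.842e-14/-1.239e+00) = 52.220209
converged: |Δa| < 1e-12 after 5 iterations
sag = a·(cosh(S/(2a)) − 1) = 52.220209·(cosh(1.175081) − 1) = 40.397569
T_max/T_min = cosh(S/(2a)) = 1.773600

a=52.220 sag=40.398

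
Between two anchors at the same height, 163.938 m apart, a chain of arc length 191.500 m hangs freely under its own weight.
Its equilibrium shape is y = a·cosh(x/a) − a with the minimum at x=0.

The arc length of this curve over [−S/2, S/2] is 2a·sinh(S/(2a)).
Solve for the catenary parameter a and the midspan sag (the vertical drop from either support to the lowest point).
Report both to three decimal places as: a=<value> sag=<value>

a=83.596 sag=43.512

seed: a₀ = √(S³/(24(L−S))) = √(163.938³/(24·27.562)) = 81.612835
iter 1: u=1.004364  f(a)=+1.424e+00  f'(a)=-7.461e-01  a ← 81.612835 − (+1.424e+00/-7.461e-01) = 83.521528
iter 2: u=0.981412  f(a)=+5.149e-02  f'(a)=-6.930e-01  a ← 83.521528 − (+5.149e-02/-6.930e-01) = 83.595824
iter 3: u=0.980539  f(a)=+7.290e-05  f'(a)=-6.910e-01  a ← 83.595824 − (+7.290e-05/-6.910e-01) = 83.595930
iter 4: u=0.980538  f(a)=+1.466e-10  f'(a)=-6.910e-01  a ← 83.595930 − (+1.466e-10/-6.910e-01) = 83.595930
iter 5: u=0.980538  f(a)=+0.000e+00  f'(a)=-6.910e-01  a ← 83.595930 − (+0.000e+00/-6.910e-01) = 83.595930
converged: |Δa| < 1e-12 after 5 iterations
sag = a·(cosh(S/(2a)) − 1) = 83.595930·(cosh(0.980538) − 1) = 43.511670
T_max/T_min = cosh(S/(2a)) = 1.520500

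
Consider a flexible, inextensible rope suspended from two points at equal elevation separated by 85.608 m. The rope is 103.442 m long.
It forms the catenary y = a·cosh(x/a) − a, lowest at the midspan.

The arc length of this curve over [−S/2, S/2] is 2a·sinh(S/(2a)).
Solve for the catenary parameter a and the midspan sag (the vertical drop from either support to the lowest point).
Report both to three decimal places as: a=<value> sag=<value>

a=39.429 sag=25.607

seed: a₀ = √(S³/(24(L−S))) = √(85.608³/(24·17.834)) = 38.286135
iter 1: u=1.118003  f(a)=+1.148e+00  f'(a)=-1.053e+00  a ← 38.286135 − (+1.148e+00/-1.053e+00) = 39.376256
iter 2: u=1.087051  f(a)=+5.087e-02  f'(a)=-9.619e-01  a ← 39.376256 − (+5.087e-02/-9.619e-01) = 39.429140
iter 3: u=1.085593  f(a)=+1.101e-04  f'(a)=-9.578e-01  a ← 39.429140 − (+1.101e-04/-9.578e-01) = 39.429255
iter 4: u=1.085590  f(a)=+5.179e-10  f'(a)=-9.578e-01  a ← 39.429255 − (+5.179e-10/-9.578e-01) = 39.429255
iter 5: u=1.085590  f(a)=+0.000e+00  f'(a)=-9.578e-01  a ← 39.429255 − (+0.000e+00/-9.578e-01) = 39.429255
converged: |Δa| < 1e-12 after 5 iterations
sag = a·(cosh(S/(2a)) − 1) = 39.429255·(cosh(1.085590) − 1) = 25.607104
T_max/T_min = cosh(S/(2a)) = 1.649444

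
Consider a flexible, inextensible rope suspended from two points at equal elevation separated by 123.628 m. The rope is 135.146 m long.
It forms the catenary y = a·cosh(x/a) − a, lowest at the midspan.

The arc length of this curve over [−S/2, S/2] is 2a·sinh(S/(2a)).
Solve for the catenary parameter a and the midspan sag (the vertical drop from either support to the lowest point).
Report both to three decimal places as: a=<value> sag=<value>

a=83.808 sag=23.848

seed: a₀ = √(S³/(24(L−S))) = √(123.628³/(24·11.518)) = 82.676314
iter 1: u=0.747663  f(a)=+3.262e-01  f'(a)=-2.945e-01  a ← 82.676314 − (+3.262e-01/-2.945e-01) = 83.784042
iter 2: u=0.737778  f(a)=+6.673e-03  f'(a)=-2.826e-01  a ← 83.784042 − (+6.673e-03/-2.826e-01) = 83.807655
iter 3: u=0.737570  f(a)=+2.920e-06  f'(a)=-2.823e-01  a ← 83.807655 − (+2.920e-06/-2.823e-01) = 83.807665
iter 4: u=0.737570  f(a)=+5.684e-13  f'(a)=-2.823e-01  a ← 83.807665 − (+5.684e-13/-2.823e-01) = 83.807665
converged: |Δa| < 1e-12 after 4 iterations
sag = a·(cosh(S/(2a)) − 1) = 83.807665·(cosh(0.737570) − 1) = 23.848431
T_max/T_min = cosh(S/(2a)) = 1.284561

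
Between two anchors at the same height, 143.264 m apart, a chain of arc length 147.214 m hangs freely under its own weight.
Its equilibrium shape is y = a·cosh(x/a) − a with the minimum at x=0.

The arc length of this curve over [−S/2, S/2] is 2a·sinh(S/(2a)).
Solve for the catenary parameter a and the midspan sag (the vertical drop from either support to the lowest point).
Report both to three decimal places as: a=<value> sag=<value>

a=176.841 sag=14.707

seed: a₀ = √(S³/(24(L−S))) = √(143.264³/(24·3.950)) = 176.117065
iter 1: u=0.406729  f(a)=+3.280e-02  f'(a)=-4.560e-02  a ← 176.117065 − (+3.280e-02/-4.560e-02) = 176.836343
iter 2: u=0.405075  f(a)=+2.020e-04  f'(a)=-4.504e-02  a ← 176.836343 − (+2.020e-04/-4.504e-02) = 176.840828
iter 3: u=0.405065  f(a)=+7.770e-09  f'(a)=-4.504e-02  a ← 176.840828 − (+7.770e-09/-4.504e-02) = 176.840828
iter 4: u=0.405065  f(a)=+0.000e+00  f'(a)=-4.504e-02  a ← 176.840828 − (+0.000e+00/-4.504e-02) = 176.840828
converged: |Δa| < 1e-12 after 4 iterations
sag = a·(cosh(S/(2a)) − 1) = 176.840828·(cosh(0.405065) − 1) = 14.707257
T_max/T_min = cosh(S/(2a)) = 1.083167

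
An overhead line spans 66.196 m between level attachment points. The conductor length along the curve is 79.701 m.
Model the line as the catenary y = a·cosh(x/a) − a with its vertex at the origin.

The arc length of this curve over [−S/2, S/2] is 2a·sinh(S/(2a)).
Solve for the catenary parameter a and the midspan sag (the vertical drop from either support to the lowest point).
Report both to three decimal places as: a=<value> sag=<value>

a=30.791 sag=19.569

seed: a₀ = √(S³/(24(L−S))) = √(66.196³/(24·13.505)) = 29.915393
iter 1: u=1.106387  f(a)=+8.511e-01  f'(a)=-1.018e+00  a ← 29.915393 − (+8.511e-01/-1.018e+00) = 30.751135
iter 2: u=1.076318  f(a)=+3.697e-02  f'(a)=-9.316e-01  a ← 30.751135 − (+3.697e-02/-9.316e-01) = 30.790817
iter 3: u=1.074931  f(a)=+7.676e-05  f'(a)=-9.278e-01  a ← 30.790817 − (+7.676e-05/-9.278e-01) = 30.790899
iter 4: u=1.074928  f(a)=+3.325e-10  f'(a)=-9.277e-01  a ← 30.790899 − (+3.325e-10/-9.277e-01) = 30.790899
iter 5: u=1.074928  f(a)=+0.000e+00  f'(a)=-9.277e-01  a ← 30.790899 − (+0.000e+00/-9.277e-01) = 30.790899
converged: |Δa| < 1e-12 after 5 iterations
sag = a·(cosh(S/(2a)) − 1) = 30.790899·(cosh(1.074928) − 1) = 19.569222
T_max/T_min = cosh(S/(2a)) = 1.635552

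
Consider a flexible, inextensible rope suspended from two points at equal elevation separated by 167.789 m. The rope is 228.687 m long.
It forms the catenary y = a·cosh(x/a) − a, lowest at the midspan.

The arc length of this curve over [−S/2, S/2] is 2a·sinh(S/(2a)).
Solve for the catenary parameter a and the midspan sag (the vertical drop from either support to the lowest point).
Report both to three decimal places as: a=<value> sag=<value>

a=59.719 sag=69.280

seed: a₀ = √(S³/(24(L−S))) = √(167.789³/(24·60.898)) = 56.850998
iter 1: u=1.475691  f(a)=+6.985e+00  f'(a)=-2.647e+00  a ← 56.850998 − (+6.985e+00/-2.647e+00) = 59.490206
iter 2: u=1.410224  f(a)=+5.159e-01  f'(a)=-2.269e+00  a ← 59.490206 − (+5.159e-01/-2.269e+00) = 59.717566
iter 3: u=1.404855  f(a)=+3.310e-03  f'(a)=-2.240e+00  a ← 59.717566 − (+3.310e-03/-2.240e+00) = 59.719044
iter 4: u=1.404820  f(a)=+1.381e-07  f'(a)=-2.240e+00  a ← 59.719044 − (+1.381e-07/-2.240e+00) = 59.719044
iter 5: u=1.404820  f(a)=+8.527e-14  f'(a)=-2.240e+00  a ← 59.719044 − (+8.527e-14/-2.240e+00) = 59.719044
converged: |Δa| < 1e-12 after 5 iterations
sag = a·(cosh(S/(2a)) − 1) = 59.719044·(cosh(1.404820) − 1) = 69.280182
T_max/T_min = cosh(S/(2a)) = 2.160102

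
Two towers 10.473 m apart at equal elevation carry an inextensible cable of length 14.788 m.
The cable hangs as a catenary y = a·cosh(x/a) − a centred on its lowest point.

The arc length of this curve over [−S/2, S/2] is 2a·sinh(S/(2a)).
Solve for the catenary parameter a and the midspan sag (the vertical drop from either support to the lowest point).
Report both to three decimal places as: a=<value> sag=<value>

seed: a₀ = √(S³/(24(L−S))) = √(10.473³/(24·4.315)) = 3.330509
iter 1: u=1.572282  f(a)=+5.658e-01  f'(a)=-3.291e+00  a ← 3.330509 − (+5.658e-01/-3.291e+00) = 3.502447
iter 2: u=1.495097  f(a)=+4.677e-02  f'(a)=-2.767e+00  a ← 3.502447 − (+4.677e-02/-2.767e+00) = 3.519347
iter 3: u=1.487918  f(a)=+3.832e-04  f'(a)=-2.722e+00  a ← 3.519347 − (+3.832e-04/-2.722e+00) = 3.519488
iter 4: u=1.487858  f(a)=+2.618e-08  f'(a)=-2.722e+00  a ← 3.519488 − (+2.618e-08/-2.722e+00) = 3.519488
iter 5: u=1.487858  f(a)=-1.776e-15  f'(a)=-2.722e+00  a ← 3.519488 − (-1.776e-15/-2.722e+00) = 3.519488
converged: |Δa| < 1e-12 after 5 iterations
sag = a·(cosh(S/(2a)) − 1) = 3.519488·(cosh(1.487858) − 1) = 4.669409
T_max/T_min = cosh(S/(2a)) = 2.326729

a=3.519 sag=4.669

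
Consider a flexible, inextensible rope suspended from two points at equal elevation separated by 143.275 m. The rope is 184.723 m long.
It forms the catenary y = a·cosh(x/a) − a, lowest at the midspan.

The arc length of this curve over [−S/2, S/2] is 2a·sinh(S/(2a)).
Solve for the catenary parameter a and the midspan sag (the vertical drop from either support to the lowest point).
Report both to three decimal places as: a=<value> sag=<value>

a=56.593 sag=51.728

seed: a₀ = √(S³/(24(L−S))) = √(143.275³/(24·41.448)) = 54.374868
iter 1: u=1.317474  f(a)=+3.749e+00  f'(a)=-1.806e+00  a ← 54.374868 − (+3.749e+00/-1.806e+00) = 56.450872
iter 2: u=1.269024  f(a)=+2.254e-01  f'(a)=-1.595e+00  a ← 56.450872 − (+2.254e-01/-1.595e+00) = 56.592217
iter 3: u=1.265854  f(a)=+9.302e-04  f'(a)=-1.582e+00  a ← 56.592217 − (+9.302e-04/-1.582e+00) = 56.592805
iter 4: u=1.265841  f(a)=+1.598e-08  f'(a)=-1.582e+00  a ← 56.592805 − (+1.598e-08/-1.582e+00) = 56.592805
iter 5: u=1.265841  f(a)=-2.842e-14  f'(a)=-1.582e+00  a ← 56.592805 − (-2.842e-14/-1.582e+00) = 56.592805
converged: |Δa| < 1e-12 after 5 iterations
sag = a·(cosh(S/(2a)) − 1) = 56.592805·(cosh(1.265841) − 1) = 51.727979
T_max/T_min = cosh(S/(2a)) = 1.914038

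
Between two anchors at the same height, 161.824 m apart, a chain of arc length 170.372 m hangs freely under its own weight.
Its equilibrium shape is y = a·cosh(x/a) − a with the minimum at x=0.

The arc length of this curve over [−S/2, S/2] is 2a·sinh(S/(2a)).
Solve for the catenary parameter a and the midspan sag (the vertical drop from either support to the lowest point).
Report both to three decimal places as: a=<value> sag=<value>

a=144.848 sag=23.192

seed: a₀ = √(S³/(24(L−S))) = √(161.824³/(24·8.548)) = 143.723082
iter 1: u=0.562972  f(a)=+1.365e-01  f'(a)=-1.228e-01  a ← 143.723082 − (+1.365e-01/-1.228e-01) = 144.834854
iter 2: u=0.558650  f(a)=+1.600e-03  f'(a)=-1.199e-01  a ← 144.834854 − (+1.600e-03/-1.199e-01) = 144.848198
iter 3: u=0.558599  f(a)=+2.256e-07  f'(a)=-1.199e-01  a ← 144.848198 − (+2.256e-07/-1.199e-01) = 144.848200
iter 4: u=0.558599  f(a)=+2.842e-14  f'(a)=-1.199e-01  a ← 144.848200 − (+2.842e-14/-1.199e-01) = 144.848200
converged: |Δa| < 1e-12 after 4 iterations
sag = a·(cosh(S/(2a)) − 1) = 144.848200·(cosh(0.558599) − 1) = 23.192437
T_max/T_min = cosh(S/(2a)) = 1.160115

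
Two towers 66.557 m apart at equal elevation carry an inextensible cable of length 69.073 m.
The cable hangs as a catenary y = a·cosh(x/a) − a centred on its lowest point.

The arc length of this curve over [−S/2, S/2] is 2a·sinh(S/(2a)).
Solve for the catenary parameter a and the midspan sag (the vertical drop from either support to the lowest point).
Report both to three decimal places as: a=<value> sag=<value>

a=70.269 sag=8.029

seed: a₀ = √(S³/(24(L−S))) = √(66.557³/(24·2.516)) = 69.876263
iter 1: u=0.476249  f(a)=+2.869e-02  f'(a)=-7.366e-02  a ← 69.876263 − (+2.869e-02/-7.366e-02) = 70.265725
iter 2: u=0.473609  f(a)=+2.416e-04  f'(a)=-7.242e-02  a ← 70.265725 − (+2.416e-04/-7.242e-02) = 70.269061
iter 3: u=0.473587  f(a)=+1.746e-08  f'(a)=-7.241e-02  a ← 70.269061 − (+1.746e-08/-7.241e-02) = 70.269061
iter 4: u=0.473587  f(a)=+0.000e+00  f'(a)=-7.241e-02  a ← 70.269061 − (+0.000e+00/-7.241e-02) = 70.269061
converged: |Δa| < 1e-12 after 4 iterations
sag = a·(cosh(S/(2a)) − 1) = 70.269061·(cosh(0.473587) − 1) = 8.028517
T_max/T_min = cosh(S/(2a)) = 1.114254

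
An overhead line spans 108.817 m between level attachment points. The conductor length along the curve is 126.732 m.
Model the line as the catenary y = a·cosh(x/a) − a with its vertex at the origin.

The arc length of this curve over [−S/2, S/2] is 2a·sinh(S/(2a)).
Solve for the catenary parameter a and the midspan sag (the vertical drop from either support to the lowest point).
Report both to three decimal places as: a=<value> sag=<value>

a=56.047 sag=28.549

seed: a₀ = √(S³/(24(L−S))) = √(108.817³/(24·17.915)) = 54.743315
iter 1: u=0.993884  f(a)=+9.059e-01  f'(a)=-7.215e-01  a ← 54.743315 − (+9.059e-01/-7.215e-01) = 55.998955
iter 2: u=0.971598  f(a)=+3.211e-02  f'(a)=-6.712e-01  a ← 55.998955 − (+3.211e-02/-6.712e-01) = 56.046791
iter 3: u=0.970769  f(a)=+4.361e-05  f'(a)=-6.693e-01  a ← 56.046791 − (+4.361e-05/-6.693e-01) = 56.046856
iter 4: u=0.970768  f(a)=+8.070e-11  f'(a)=-6.693e-01  a ← 56.046856 − (+8.070e-11/-6.693e-01) = 56.046856
iter 5: u=0.970768  f(a)=-2.842e-14  f'(a)=-6.693e-01  a ← 56.046856 − (-2.842e-14/-6.693e-01) = 56.046856
converged: |Δa| < 1e-12 after 5 iterations
sag = a·(cosh(S/(2a)) − 1) = 56.046856·(cosh(0.970768) − 1) = 28.549243
T_max/T_min = cosh(S/(2a)) = 1.509382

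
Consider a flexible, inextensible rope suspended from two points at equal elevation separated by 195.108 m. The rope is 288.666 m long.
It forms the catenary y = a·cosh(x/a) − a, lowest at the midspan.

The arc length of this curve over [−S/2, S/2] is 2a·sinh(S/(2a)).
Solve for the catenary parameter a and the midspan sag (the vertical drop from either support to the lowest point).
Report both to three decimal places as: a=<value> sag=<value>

a=61.264 sag=95.533

seed: a₀ = √(S³/(24(L−S))) = √(195.108³/(24·93.558)) = 57.513067
iter 1: u=1.696206  f(a)=+1.442e+01  f'(a)=-4.291e+00  a ← 57.513067 − (+1.442e+01/-4.291e+00) = 60.873284
iter 2: u=1.602575  f(a)=+1.360e+00  f'(a)=-3.516e+00  a ← 60.873284 − (+1.360e+00/-3.516e+00) = 61.260109
iter 3: u=1.592456  f(a)=+1.489e-02  f'(a)=-3.440e+00  a ← 61.260109 − (+1.489e-02/-3.440e+00) = 61.264437
iter 4: u=1.592343  f(a)=+1.827e-06  f'(a)=-3.439e+00  a ← 61.264437 − (+1.827e-06/-3.439e+00) = 61.264438
iter 5: u=1.592343  f(a)=+5.684e-14  f'(a)=-3.439e+00  a ← 61.264438 − (+5.684e-14/-3.439e+00) = 61.264438
converged: |Δa| < 1e-12 after 5 iterations
sag = a·(cosh(S/(2a)) − 1) = 61.264438·(cosh(1.592343) − 1) = 95.532712
T_max/T_min = cosh(S/(2a)) = 2.559350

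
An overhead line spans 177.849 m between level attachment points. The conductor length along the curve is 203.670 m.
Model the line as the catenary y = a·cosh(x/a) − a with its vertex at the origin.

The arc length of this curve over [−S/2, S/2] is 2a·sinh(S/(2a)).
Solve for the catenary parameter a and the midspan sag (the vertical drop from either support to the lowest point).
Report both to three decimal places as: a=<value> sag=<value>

seed: a₀ = √(S³/(24(L−S))) = √(177.849³/(24·25.821)) = 95.276324
iter 1: u=0.933333  f(a)=+1.148e+00  f'(a)=-5.907e-01  a ← 95.276324 − (+1.148e+00/-5.907e-01) = 97.220108
iter 2: u=0.914672  f(a)=+3.608e-02  f'(a)=-5.541e-01  a ← 97.220108 − (+3.608e-02/-5.541e-01) = 97.285220
iter 3: u=0.914060  f(a)=+3.819e-05  f'(a)=-5.530e-01  a ← 97.285220 − (+3.819e-05/-5.530e-01) = 97.285289
iter 4: u=0.914059  f(a)=+4.286e-11  f'(a)=-5.530e-01  a ← 97.285289 − (+4.286e-11/-5.530e-01) = 97.285289
converged: |Δa| < 1e-12 after 4 iterations
sag = a·(cosh(S/(2a)) − 1) = 97.285289·(cosh(0.914059) − 1) = 43.550767
T_max/T_min = cosh(S/(2a)) = 1.447660

a=97.285 sag=43.551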